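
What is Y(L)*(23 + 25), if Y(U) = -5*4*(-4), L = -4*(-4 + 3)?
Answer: 3840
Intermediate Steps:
L = 4 (L = -4*(-1) = 4)
Y(U) = 80 (Y(U) = -20*(-4) = 80)
Y(L)*(23 + 25) = 80*(23 + 25) = 80*48 = 3840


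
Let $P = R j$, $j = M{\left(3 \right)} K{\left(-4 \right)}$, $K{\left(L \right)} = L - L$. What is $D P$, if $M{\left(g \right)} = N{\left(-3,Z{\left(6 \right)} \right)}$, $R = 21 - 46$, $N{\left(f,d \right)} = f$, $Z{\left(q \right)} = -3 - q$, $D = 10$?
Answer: $0$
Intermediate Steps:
$R = -25$ ($R = 21 - 46 = -25$)
$M{\left(g \right)} = -3$
$K{\left(L \right)} = 0$
$j = 0$ ($j = \left(-3\right) 0 = 0$)
$P = 0$ ($P = \left(-25\right) 0 = 0$)
$D P = 10 \cdot 0 = 0$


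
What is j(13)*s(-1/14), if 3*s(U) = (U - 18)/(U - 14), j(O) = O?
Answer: 3289/591 ≈ 5.5651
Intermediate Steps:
s(U) = (-18 + U)/(3*(-14 + U)) (s(U) = ((U - 18)/(U - 14))/3 = ((-18 + U)/(-14 + U))/3 = (-18 + U)/(3*(-14 + U)))
j(13)*s(-1/14) = 13*((-18 - 1/14)/(3*(-14 - 1/14))) = 13*((1/3)*(-253/14)/(-197/14)) = 13*((1/3)*(-14/197)*(-253/14)) = 13*(253/591) = 3289/591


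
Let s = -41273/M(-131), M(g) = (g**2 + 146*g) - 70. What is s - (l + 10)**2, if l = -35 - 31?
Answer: -6340487/2035 ≈ -3115.7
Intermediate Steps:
l = -66
M(g) = -70 + g**2 + 146*g
s = 41273/2035 (s = -41273/(-70 + (-131)**2 + 146*(-131)) = -41273/(-70 + 17161 - 19126) = -41273/(-2035) = -41273*(-1/2035) = 41273/2035 ≈ 20.282)
s - (l + 10)**2 = 41273/2035 - (-66 + 10)**2 = 41273/2035 - 1*(-56)**2 = 41273/2035 - 1*3136 = 41273/2035 - 3136 = -6340487/2035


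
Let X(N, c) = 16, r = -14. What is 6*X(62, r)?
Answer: 96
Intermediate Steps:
6*X(62, r) = 6*16 = 96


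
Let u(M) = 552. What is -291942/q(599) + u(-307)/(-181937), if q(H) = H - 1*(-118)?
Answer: -17705149146/43482943 ≈ -407.17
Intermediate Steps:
q(H) = 118 + H (q(H) = H + 118 = 118 + H)
-291942/q(599) + u(-307)/(-181937) = -291942/(118 + 599) + 552/(-181937) = -291942/717 + 552*(-1/181937) = -291942*1/717 - 552/181937 = -97314/239 - 552/181937 = -17705149146/43482943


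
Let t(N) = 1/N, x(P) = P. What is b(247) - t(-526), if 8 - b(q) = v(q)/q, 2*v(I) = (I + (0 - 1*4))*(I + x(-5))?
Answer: -14426355/129922 ≈ -111.04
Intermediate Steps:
v(I) = (-5 + I)*(-4 + I)/2 (v(I) = ((I + (0 - 1*4))*(I - 5))/2 = ((I + (0 - 4))*(-5 + I))/2 = ((I - 4)*(-5 + I))/2 = ((-4 + I)*(-5 + I))/2 = ((-5 + I)*(-4 + I))/2 = (-5 + I)*(-4 + I)/2)
b(q) = 8 - (10 + q²/2 - 9*q/2)/q
b(247) - t(-526) = (25/2 - 10/247 - ½*247) - 1/(-526) = (25/2 - 10*1/247 - 247/2) - 1*(-1/526) = (25/2 - 10/247 - 247/2) + 1/526 = -27427/247 + 1/526 = -14426355/129922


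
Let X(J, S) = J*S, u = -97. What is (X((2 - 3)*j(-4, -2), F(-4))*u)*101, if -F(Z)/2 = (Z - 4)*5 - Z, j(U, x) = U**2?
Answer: 11286144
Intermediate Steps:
F(Z) = 40 - 8*Z (F(Z) = -2*((Z - 4)*5 - Z) = -2*((-4 + Z)*5 - Z) = -2*((-20 + 5*Z) - Z) = -2*(-20 + 4*Z) = 40 - 8*Z)
(X((2 - 3)*j(-4, -2), F(-4))*u)*101 = ((((2 - 3)*(-4)**2)*(40 - 8*(-4)))*(-97))*101 = (((-1*16)*(40 + 32))*(-97))*101 = (-16*72*(-97))*101 = -1152*(-97)*101 = 111744*101 = 11286144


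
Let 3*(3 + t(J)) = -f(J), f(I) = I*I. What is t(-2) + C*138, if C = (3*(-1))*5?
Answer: -6223/3 ≈ -2074.3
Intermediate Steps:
f(I) = I**2
t(J) = -3 - J**2/3 (t(J) = -3 + (-J**2)/3 = -3 - J**2/3)
C = -15 (C = -3*5 = -15)
t(-2) + C*138 = (-3 - 1/3*(-2)**2) - 15*138 = (-3 - 1/3*4) - 2070 = (-3 - 4/3) - 2070 = -13/3 - 2070 = -6223/3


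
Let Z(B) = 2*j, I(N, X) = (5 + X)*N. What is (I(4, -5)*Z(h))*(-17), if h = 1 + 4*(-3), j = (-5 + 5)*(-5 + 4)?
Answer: 0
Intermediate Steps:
j = 0 (j = 0*(-1) = 0)
I(N, X) = N*(5 + X)
h = -11 (h = 1 - 12 = -11)
Z(B) = 0 (Z(B) = 2*0 = 0)
(I(4, -5)*Z(h))*(-17) = ((4*(5 - 5))*0)*(-17) = ((4*0)*0)*(-17) = (0*0)*(-17) = 0*(-17) = 0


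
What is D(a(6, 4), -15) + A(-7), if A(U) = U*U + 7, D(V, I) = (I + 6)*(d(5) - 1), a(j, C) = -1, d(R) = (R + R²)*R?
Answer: -1285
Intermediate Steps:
d(R) = R*(R + R²)
D(V, I) = 894 + 149*I (D(V, I) = (I + 6)*(5²*(1 + 5) - 1) = (6 + I)*(25*6 - 1) = (6 + I)*(150 - 1) = (6 + I)*149 = 894 + 149*I)
A(U) = 7 + U² (A(U) = U² + 7 = 7 + U²)
D(a(6, 4), -15) + A(-7) = (894 + 149*(-15)) + (7 + (-7)²) = (894 - 2235) + (7 + 49) = -1341 + 56 = -1285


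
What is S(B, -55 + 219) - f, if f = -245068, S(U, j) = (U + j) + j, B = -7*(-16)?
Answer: 245508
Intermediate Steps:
B = 112
S(U, j) = U + 2*j
S(B, -55 + 219) - f = (112 + 2*(-55 + 219)) - 1*(-245068) = (112 + 2*164) + 245068 = (112 + 328) + 245068 = 440 + 245068 = 245508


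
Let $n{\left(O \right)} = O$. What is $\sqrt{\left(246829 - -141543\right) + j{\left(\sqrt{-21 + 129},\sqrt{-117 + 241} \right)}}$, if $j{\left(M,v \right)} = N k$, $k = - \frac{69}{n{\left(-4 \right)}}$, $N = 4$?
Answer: $\sqrt{388441} \approx 623.25$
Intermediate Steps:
$k = \frac{69}{4}$ ($k = - \frac{69}{-4} = \left(-69\right) \left(- \frac{1}{4}\right) = \frac{69}{4} \approx 17.25$)
$j{\left(M,v \right)} = 69$ ($j{\left(M,v \right)} = 4 \cdot \frac{69}{4} = 69$)
$\sqrt{\left(246829 - -141543\right) + j{\left(\sqrt{-21 + 129},\sqrt{-117 + 241} \right)}} = \sqrt{\left(246829 - -141543\right) + 69} = \sqrt{\left(246829 + 141543\right) + 69} = \sqrt{388372 + 69} = \sqrt{388441}$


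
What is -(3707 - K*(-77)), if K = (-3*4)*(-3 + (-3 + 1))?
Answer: -8327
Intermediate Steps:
K = 60 (K = -12*(-3 - 2) = -12*(-5) = 60)
-(3707 - K*(-77)) = -(3707 - 60*(-77)) = -(3707 - 1*(-4620)) = -(3707 + 4620) = -1*8327 = -8327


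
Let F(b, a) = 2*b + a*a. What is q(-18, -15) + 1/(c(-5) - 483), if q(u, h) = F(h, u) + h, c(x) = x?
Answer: 136151/488 ≈ 279.00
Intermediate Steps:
F(b, a) = a**2 + 2*b (F(b, a) = 2*b + a**2 = a**2 + 2*b)
q(u, h) = u**2 + 3*h (q(u, h) = (u**2 + 2*h) + h = u**2 + 3*h)
q(-18, -15) + 1/(c(-5) - 483) = ((-18)**2 + 3*(-15)) + 1/(-5 - 483) = (324 - 45) + 1/(-488) = 279 - 1/488 = 136151/488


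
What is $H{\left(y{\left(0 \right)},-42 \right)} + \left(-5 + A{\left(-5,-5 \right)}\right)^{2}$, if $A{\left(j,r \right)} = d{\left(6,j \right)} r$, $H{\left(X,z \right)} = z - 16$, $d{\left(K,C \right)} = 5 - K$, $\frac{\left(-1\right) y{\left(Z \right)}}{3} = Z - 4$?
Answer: $-58$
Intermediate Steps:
$y{\left(Z \right)} = 12 - 3 Z$ ($y{\left(Z \right)} = - 3 \left(Z - 4\right) = - 3 \left(-4 + Z\right) = 12 - 3 Z$)
$H{\left(X,z \right)} = -16 + z$ ($H{\left(X,z \right)} = z - 16 = -16 + z$)
$A{\left(j,r \right)} = - r$ ($A{\left(j,r \right)} = \left(5 - 6\right) r = - r$)
$H{\left(y{\left(0 \right)},-42 \right)} + \left(-5 + A{\left(-5,-5 \right)}\right)^{2} = \left(-16 - 42\right) + \left(-5 - -5\right)^{2} = -58 + \left(-5 + 5\right)^{2} = -58 + 0^{2} = -58 + 0 = -58$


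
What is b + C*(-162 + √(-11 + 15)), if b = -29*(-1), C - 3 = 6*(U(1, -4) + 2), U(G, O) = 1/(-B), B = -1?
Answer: -3331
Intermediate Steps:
U(G, O) = 1 (U(G, O) = 1/(-1*(-1)) = 1/1 = 1)
C = 21 (C = 3 + 6*(1 + 2) = 3 + 6*3 = 3 + 18 = 21)
b = 29
b + C*(-162 + √(-11 + 15)) = 29 + 21*(-162 + √(-11 + 15)) = 29 + 21*(-162 + √4) = 29 + 21*(-162 + 2) = 29 + 21*(-160) = 29 - 3360 = -3331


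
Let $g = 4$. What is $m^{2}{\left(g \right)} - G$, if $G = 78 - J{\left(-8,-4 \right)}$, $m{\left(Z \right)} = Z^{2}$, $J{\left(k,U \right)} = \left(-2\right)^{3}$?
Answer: $170$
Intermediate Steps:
$J{\left(k,U \right)} = -8$
$G = 86$ ($G = 78 - -8 = 78 + 8 = 86$)
$m^{2}{\left(g \right)} - G = \left(4^{2}\right)^{2} - 86 = 16^{2} - 86 = 256 - 86 = 170$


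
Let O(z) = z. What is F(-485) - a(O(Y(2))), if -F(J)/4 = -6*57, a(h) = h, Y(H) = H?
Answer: 1366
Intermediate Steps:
F(J) = 1368 (F(J) = -(-24)*57 = -4*(-342) = 1368)
F(-485) - a(O(Y(2))) = 1368 - 1*2 = 1368 - 2 = 1366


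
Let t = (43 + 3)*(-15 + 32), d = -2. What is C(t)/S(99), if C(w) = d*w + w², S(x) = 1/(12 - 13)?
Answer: -609960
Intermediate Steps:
S(x) = -1 (S(x) = 1/(-1) = -1)
t = 782 (t = 46*17 = 782)
C(w) = w² - 2*w (C(w) = -2*w + w² = w² - 2*w)
C(t)/S(99) = (782*(-2 + 782))/(-1) = (782*780)*(-1) = 609960*(-1) = -609960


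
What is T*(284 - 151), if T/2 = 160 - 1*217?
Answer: -15162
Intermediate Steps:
T = -114 (T = 2*(160 - 1*217) = 2*(160 - 217) = 2*(-57) = -114)
T*(284 - 151) = -114*(284 - 151) = -114*133 = -15162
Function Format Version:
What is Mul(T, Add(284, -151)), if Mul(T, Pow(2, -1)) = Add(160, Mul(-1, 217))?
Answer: -15162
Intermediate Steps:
T = -114 (T = Mul(2, Add(160, Mul(-1, 217))) = Mul(2, Add(160, -217)) = Mul(2, -57) = -114)
Mul(T, Add(284, -151)) = Mul(-114, Add(284, -151)) = Mul(-114, 133) = -15162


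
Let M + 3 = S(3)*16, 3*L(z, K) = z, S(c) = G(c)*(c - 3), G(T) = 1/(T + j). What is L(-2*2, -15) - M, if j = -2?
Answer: 5/3 ≈ 1.6667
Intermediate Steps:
G(T) = 1/(-2 + T) (G(T) = 1/(T - 2) = 1/(-2 + T))
S(c) = (-3 + c)/(-2 + c) (S(c) = (c - 3)/(-2 + c) = (-3 + c)/(-2 + c))
L(z, K) = z/3
M = -3 (M = -3 + ((-3 + 3)/(-2 + 3))*16 = -3 + (0/1)*16 = -3 + (1*0)*16 = -3 + 0*16 = -3 + 0 = -3)
L(-2*2, -15) - M = (-2*2)/3 - 1*(-3) = (⅓)*(-4) + 3 = -4/3 + 3 = 5/3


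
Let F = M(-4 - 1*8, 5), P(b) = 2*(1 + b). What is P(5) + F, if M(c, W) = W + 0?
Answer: 17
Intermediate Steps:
P(b) = 2 + 2*b
M(c, W) = W
F = 5
P(5) + F = (2 + 2*5) + 5 = (2 + 10) + 5 = 12 + 5 = 17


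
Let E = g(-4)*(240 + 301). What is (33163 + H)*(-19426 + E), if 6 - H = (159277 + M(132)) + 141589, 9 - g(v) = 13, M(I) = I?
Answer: 5782428110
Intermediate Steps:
g(v) = -4 (g(v) = 9 - 1*13 = 9 - 13 = -4)
E = -2164 (E = -4*(240 + 301) = -4*541 = -2164)
H = -300992 (H = 6 - ((159277 + 132) + 141589) = 6 - (159409 + 141589) = 6 - 1*300998 = 6 - 300998 = -300992)
(33163 + H)*(-19426 + E) = (33163 - 300992)*(-19426 - 2164) = -267829*(-21590) = 5782428110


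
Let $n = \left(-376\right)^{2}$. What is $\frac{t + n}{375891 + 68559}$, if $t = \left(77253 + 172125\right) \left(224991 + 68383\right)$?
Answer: $\frac{36580581374}{222225} \approx 1.6461 \cdot 10^{5}$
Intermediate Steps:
$n = 141376$
$t = 73161021372$ ($t = 249378 \cdot 293374 = 73161021372$)
$\frac{t + n}{375891 + 68559} = \frac{73161021372 + 141376}{375891 + 68559} = \frac{73161162748}{444450} = 73161162748 \cdot \frac{1}{444450} = \frac{36580581374}{222225}$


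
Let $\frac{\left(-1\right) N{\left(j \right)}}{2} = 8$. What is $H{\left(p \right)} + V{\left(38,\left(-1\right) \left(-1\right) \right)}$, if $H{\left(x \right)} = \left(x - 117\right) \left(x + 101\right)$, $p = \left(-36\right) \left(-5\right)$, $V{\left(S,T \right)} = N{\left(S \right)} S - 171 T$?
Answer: $16924$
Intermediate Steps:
$N{\left(j \right)} = -16$ ($N{\left(j \right)} = \left(-2\right) 8 = -16$)
$V{\left(S,T \right)} = - 171 T - 16 S$ ($V{\left(S,T \right)} = - 16 S - 171 T = - 171 T - 16 S$)
$p = 180$
$H{\left(x \right)} = \left(-117 + x\right) \left(101 + x\right)$
$H{\left(p \right)} + V{\left(38,\left(-1\right) \left(-1\right) \right)} = \left(-11817 + 180^{2} - 2880\right) - \left(608 + 171 \left(\left(-1\right) \left(-1\right)\right)\right) = \left(-11817 + 32400 - 2880\right) - 779 = 17703 - 779 = 16924$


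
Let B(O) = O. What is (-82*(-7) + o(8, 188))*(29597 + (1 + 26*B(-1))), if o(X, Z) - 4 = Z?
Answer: 22652152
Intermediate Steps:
o(X, Z) = 4 + Z
(-82*(-7) + o(8, 188))*(29597 + (1 + 26*B(-1))) = (-82*(-7) + (4 + 188))*(29597 + (1 + 26*(-1))) = (574 + 192)*(29597 + (1 - 26)) = 766*(29597 - 25) = 766*29572 = 22652152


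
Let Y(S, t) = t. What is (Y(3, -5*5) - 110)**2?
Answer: 18225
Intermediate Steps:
(Y(3, -5*5) - 110)**2 = (-5*5 - 110)**2 = (-25 - 110)**2 = (-135)**2 = 18225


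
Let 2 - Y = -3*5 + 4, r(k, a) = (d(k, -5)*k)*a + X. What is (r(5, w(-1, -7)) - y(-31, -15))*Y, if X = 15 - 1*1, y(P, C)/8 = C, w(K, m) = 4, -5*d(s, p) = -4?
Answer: 1950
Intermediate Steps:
d(s, p) = ⅘ (d(s, p) = -⅕*(-4) = ⅘)
y(P, C) = 8*C
X = 14 (X = 15 - 1 = 14)
r(k, a) = 14 + 4*a*k/5 (r(k, a) = (4*k/5)*a + 14 = 4*a*k/5 + 14 = 14 + 4*a*k/5)
Y = 13 (Y = 2 - (-3*5 + 4) = 2 - (-15 + 4) = 2 - 1*(-11) = 2 + 11 = 13)
(r(5, w(-1, -7)) - y(-31, -15))*Y = ((14 + (⅘)*4*5) - 8*(-15))*13 = ((14 + 16) - 1*(-120))*13 = (30 + 120)*13 = 150*13 = 1950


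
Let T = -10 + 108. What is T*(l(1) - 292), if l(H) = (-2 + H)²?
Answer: -28518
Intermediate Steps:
T = 98
T*(l(1) - 292) = 98*((-2 + 1)² - 292) = 98*((-1)² - 292) = 98*(1 - 292) = 98*(-291) = -28518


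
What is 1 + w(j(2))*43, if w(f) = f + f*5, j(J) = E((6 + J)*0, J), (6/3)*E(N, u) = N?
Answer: 1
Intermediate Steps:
E(N, u) = N/2
j(J) = 0 (j(J) = ((6 + J)*0)/2 = (½)*0 = 0)
w(f) = 6*f (w(f) = f + 5*f = 6*f)
1 + w(j(2))*43 = 1 + (6*0)*43 = 1 + 0*43 = 1 + 0 = 1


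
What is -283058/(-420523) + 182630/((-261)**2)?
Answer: 96082309508/28646447283 ≈ 3.3541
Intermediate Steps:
-283058/(-420523) + 182630/((-261)**2) = -283058*(-1/420523) + 182630/68121 = 283058/420523 + 182630*(1/68121) = 283058/420523 + 182630/68121 = 96082309508/28646447283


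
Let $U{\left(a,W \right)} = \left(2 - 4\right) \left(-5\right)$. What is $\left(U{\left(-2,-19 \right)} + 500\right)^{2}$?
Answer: $260100$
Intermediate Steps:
$U{\left(a,W \right)} = 10$ ($U{\left(a,W \right)} = \left(-2\right) \left(-5\right) = 10$)
$\left(U{\left(-2,-19 \right)} + 500\right)^{2} = \left(10 + 500\right)^{2} = 510^{2} = 260100$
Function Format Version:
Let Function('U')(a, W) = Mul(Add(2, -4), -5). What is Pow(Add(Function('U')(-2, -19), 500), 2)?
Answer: 260100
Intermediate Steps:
Function('U')(a, W) = 10 (Function('U')(a, W) = Mul(-2, -5) = 10)
Pow(Add(Function('U')(-2, -19), 500), 2) = Pow(Add(10, 500), 2) = Pow(510, 2) = 260100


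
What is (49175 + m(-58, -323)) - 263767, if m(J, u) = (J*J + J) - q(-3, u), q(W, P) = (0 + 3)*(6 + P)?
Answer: -210335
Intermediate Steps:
q(W, P) = 18 + 3*P (q(W, P) = 3*(6 + P) = 18 + 3*P)
m(J, u) = -18 + J + J² - 3*u (m(J, u) = (J*J + J) - (18 + 3*u) = (J² + J) + (-18 - 3*u) = (J + J²) + (-18 - 3*u) = -18 + J + J² - 3*u)
(49175 + m(-58, -323)) - 263767 = (49175 + (-18 - 58 + (-58)² - 3*(-323))) - 263767 = (49175 + (-18 - 58 + 3364 + 969)) - 263767 = (49175 + 4257) - 263767 = 53432 - 263767 = -210335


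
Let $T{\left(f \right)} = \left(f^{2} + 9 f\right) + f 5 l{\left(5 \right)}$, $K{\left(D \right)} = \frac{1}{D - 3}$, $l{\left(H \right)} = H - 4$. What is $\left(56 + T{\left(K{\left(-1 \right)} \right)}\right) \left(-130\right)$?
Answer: $- \frac{54665}{8} \approx -6833.1$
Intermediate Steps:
$l{\left(H \right)} = -4 + H$
$K{\left(D \right)} = \frac{1}{-3 + D}$
$T{\left(f \right)} = f^{2} + 14 f$ ($T{\left(f \right)} = \left(f^{2} + 9 f\right) + f 5 \left(-4 + 5\right) = \left(f^{2} + 9 f\right) + 5 f 1 = \left(f^{2} + 9 f\right) + 5 f = f^{2} + 14 f$)
$\left(56 + T{\left(K{\left(-1 \right)} \right)}\right) \left(-130\right) = \left(56 + \frac{14 + \frac{1}{-3 - 1}}{-3 - 1}\right) \left(-130\right) = \left(56 + \frac{14 + \frac{1}{-4}}{-4}\right) \left(-130\right) = \left(56 - \frac{14 - \frac{1}{4}}{4}\right) \left(-130\right) = \left(56 - \frac{55}{16}\right) \left(-130\right) = \frac{841}{16} \left(-130\right) = - \frac{54665}{8}$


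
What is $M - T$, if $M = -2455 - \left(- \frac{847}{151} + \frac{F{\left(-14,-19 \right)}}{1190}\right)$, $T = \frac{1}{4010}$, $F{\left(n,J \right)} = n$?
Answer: $- \frac{5042620265}{2058734} \approx -2449.4$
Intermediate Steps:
$T = \frac{1}{4010} \approx 0.00024938$
$M = - \frac{31437779}{12835}$ ($M = -2455 - \left(- \frac{847}{151} - \frac{14}{1190}\right) = -2455 - \left(\left(-847\right) \frac{1}{151} - \frac{1}{85}\right) = -2455 - \left(- \frac{847}{151} - \frac{1}{85}\right) = -2455 - - \frac{72146}{12835} = -2455 + \frac{72146}{12835} = - \frac{31437779}{12835} \approx -2449.4$)
$M - T = - \frac{31437779}{12835} - \frac{1}{4010} = - \frac{5042620265}{2058734}$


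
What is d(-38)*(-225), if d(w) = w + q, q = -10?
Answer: 10800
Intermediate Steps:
d(w) = -10 + w (d(w) = w - 10 = -10 + w)
d(-38)*(-225) = (-10 - 38)*(-225) = -48*(-225) = 10800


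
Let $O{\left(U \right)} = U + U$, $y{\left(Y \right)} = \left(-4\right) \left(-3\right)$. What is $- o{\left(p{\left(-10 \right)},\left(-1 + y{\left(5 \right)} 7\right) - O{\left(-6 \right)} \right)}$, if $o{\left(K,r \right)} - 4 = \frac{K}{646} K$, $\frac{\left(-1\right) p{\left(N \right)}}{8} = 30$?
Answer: $- \frac{30092}{323} \approx -93.164$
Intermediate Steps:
$y{\left(Y \right)} = 12$
$O{\left(U \right)} = 2 U$
$p{\left(N \right)} = -240$ ($p{\left(N \right)} = \left(-8\right) 30 = -240$)
$o{\left(K,r \right)} = 4 + \frac{K^{2}}{646}$ ($o{\left(K,r \right)} = 4 + \frac{K}{646} K = 4 + \frac{K^{2}}{646}$)
$- o{\left(p{\left(-10 \right)},\left(-1 + y{\left(5 \right)} 7\right) - O{\left(-6 \right)} \right)} = - (4 + \frac{\left(-240\right)^{2}}{646}) = - (4 + \frac{1}{646} \cdot 57600) = - (4 + \frac{28800}{323}) = \left(-1\right) \frac{30092}{323} = - \frac{30092}{323}$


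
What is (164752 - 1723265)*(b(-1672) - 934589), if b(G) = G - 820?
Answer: 1460452920553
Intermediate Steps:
b(G) = -820 + G
(164752 - 1723265)*(b(-1672) - 934589) = (164752 - 1723265)*((-820 - 1672) - 934589) = -1558513*(-2492 - 934589) = -1558513*(-937081) = 1460452920553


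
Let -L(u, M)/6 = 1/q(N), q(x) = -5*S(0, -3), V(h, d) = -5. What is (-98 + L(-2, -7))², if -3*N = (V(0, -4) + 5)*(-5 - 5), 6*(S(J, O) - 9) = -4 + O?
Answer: 528724036/55225 ≈ 9574.0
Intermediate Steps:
S(J, O) = 25/3 + O/6 (S(J, O) = 9 + (-4 + O)/6 = 9 + (-⅔ + O/6) = 25/3 + O/6)
N = 0 (N = -(-5 + 5)*(-5 - 5)/3 = -0*(-10) = -⅓*0 = 0)
q(x) = -235/6 (q(x) = -5*(25/3 + (⅙)*(-3)) = -5*(25/3 - ½) = -5*47/6 = -235/6)
L(u, M) = 36/235 (L(u, M) = -6/(-235/6) = -6*(-6/235) = 36/235)
(-98 + L(-2, -7))² = (-98 + 36/235)² = (-22994/235)² = 528724036/55225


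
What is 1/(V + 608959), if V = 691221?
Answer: 1/1300180 ≈ 7.6912e-7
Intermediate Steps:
1/(V + 608959) = 1/(691221 + 608959) = 1/1300180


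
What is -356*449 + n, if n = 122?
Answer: -159722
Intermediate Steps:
-356*449 + n = -356*449 + 122 = -159844 + 122 = -159722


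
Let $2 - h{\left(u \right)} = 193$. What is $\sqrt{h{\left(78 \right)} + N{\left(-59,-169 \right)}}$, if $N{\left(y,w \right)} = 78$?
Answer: $i \sqrt{113} \approx 10.63 i$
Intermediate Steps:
$h{\left(u \right)} = -191$ ($h{\left(u \right)} = 2 - 193 = -191$)
$\sqrt{h{\left(78 \right)} + N{\left(-59,-169 \right)}} = \sqrt{-191 + 78} = \sqrt{-113} = i \sqrt{113}$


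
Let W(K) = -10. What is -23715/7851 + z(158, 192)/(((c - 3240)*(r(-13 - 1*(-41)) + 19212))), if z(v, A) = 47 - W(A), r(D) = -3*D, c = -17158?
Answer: -1028105757163/340360864816 ≈ -3.0206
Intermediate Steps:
z(v, A) = 57 (z(v, A) = 47 - 1*(-10) = 47 + 10 = 57)
-23715/7851 + z(158, 192)/(((c - 3240)*(r(-13 - 1*(-41)) + 19212))) = -23715/7851 + 57/(((-17158 - 3240)*(-3*(-13 - 1*(-41)) + 19212))) = -23715*1/7851 + 57/((-20398*(-3*(-13 + 41) + 19212))) = -7905/2617 + 57/((-20398*(-3*28 + 19212))) = -7905/2617 + 57/((-20398*(-84 + 19212))) = -7905/2617 + 57/((-20398*19128)) = -7905/2617 + 57/(-390172944) = -7905/2617 + 57*(-1/390172944) = -7905/2617 - 19/130057648 = -1028105757163/340360864816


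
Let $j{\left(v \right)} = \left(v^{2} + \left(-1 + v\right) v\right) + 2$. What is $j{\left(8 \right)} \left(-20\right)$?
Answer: $-2440$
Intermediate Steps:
$j{\left(v \right)} = 2 + v^{2} + v \left(-1 + v\right)$ ($j{\left(v \right)} = \left(v^{2} + v \left(-1 + v\right)\right) + 2 = 2 + v^{2} + v \left(-1 + v\right)$)
$j{\left(8 \right)} \left(-20\right) = \left(2 - 8 + 2 \cdot 8^{2}\right) \left(-20\right) = \left(2 - 8 + 2 \cdot 64\right) \left(-20\right) = \left(2 - 8 + 128\right) \left(-20\right) = 122 \left(-20\right) = -2440$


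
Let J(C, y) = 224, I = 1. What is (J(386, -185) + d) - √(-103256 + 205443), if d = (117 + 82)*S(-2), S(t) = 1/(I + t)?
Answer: 25 - √102187 ≈ -294.67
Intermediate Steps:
S(t) = 1/(1 + t)
d = -199 (d = (117 + 82)/(1 - 2) = 199/(-1) = 199*(-1) = -199)
(J(386, -185) + d) - √(-103256 + 205443) = (224 - 199) - √(-103256 + 205443) = 25 - √102187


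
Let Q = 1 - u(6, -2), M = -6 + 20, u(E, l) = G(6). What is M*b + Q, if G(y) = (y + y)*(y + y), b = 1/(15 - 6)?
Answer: -1273/9 ≈ -141.44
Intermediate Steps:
b = ⅑ (b = 1/9 = ⅑ ≈ 0.11111)
G(y) = 4*y² (G(y) = (2*y)*(2*y) = 4*y²)
u(E, l) = 144 (u(E, l) = 4*6² = 4*36 = 144)
M = 14
Q = -143 (Q = 1 - 1*144 = 1 - 144 = -143)
M*b + Q = 14*(⅑) - 143 = 14/9 - 143 = -1273/9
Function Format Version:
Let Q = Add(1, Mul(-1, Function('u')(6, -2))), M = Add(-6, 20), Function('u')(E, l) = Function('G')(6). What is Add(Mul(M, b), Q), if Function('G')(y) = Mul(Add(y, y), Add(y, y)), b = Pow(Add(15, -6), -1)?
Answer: Rational(-1273, 9) ≈ -141.44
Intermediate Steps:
b = Rational(1, 9) (b = Pow(9, -1) = Rational(1, 9) ≈ 0.11111)
Function('G')(y) = Mul(4, Pow(y, 2)) (Function('G')(y) = Mul(Mul(2, y), Mul(2, y)) = Mul(4, Pow(y, 2)))
Function('u')(E, l) = 144 (Function('u')(E, l) = Mul(4, Pow(6, 2)) = Mul(4, 36) = 144)
M = 14
Q = -143 (Q = Add(1, Mul(-1, 144)) = Add(1, -144) = -143)
Add(Mul(M, b), Q) = Add(Mul(14, Rational(1, 9)), -143) = Add(Rational(14, 9), -143) = Rational(-1273, 9)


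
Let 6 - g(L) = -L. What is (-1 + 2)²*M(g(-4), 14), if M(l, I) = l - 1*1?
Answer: 1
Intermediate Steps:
g(L) = 6 + L (g(L) = 6 - (-1)*L = 6 + L)
M(l, I) = -1 + l (M(l, I) = l - 1 = -1 + l)
(-1 + 2)²*M(g(-4), 14) = (-1 + 2)²*(-1 + (6 - 4)) = 1²*(-1 + 2) = 1*1 = 1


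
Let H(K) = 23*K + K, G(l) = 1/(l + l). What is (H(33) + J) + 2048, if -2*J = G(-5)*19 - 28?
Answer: 57099/20 ≈ 2854.9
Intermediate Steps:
G(l) = 1/(2*l)
H(K) = 24*K
J = 299/20 (J = -(((½)/(-5))*19 - 28)/2 = -(((½)*(-⅕))*19 - 28)/2 = -(-⅒*19 - 28)/2 = -(-19/10 - 28)/2 = -½*(-299/10) = 299/20 ≈ 14.950)
(H(33) + J) + 2048 = (24*33 + 299/20) + 2048 = (792 + 299/20) + 2048 = 16139/20 + 2048 = 57099/20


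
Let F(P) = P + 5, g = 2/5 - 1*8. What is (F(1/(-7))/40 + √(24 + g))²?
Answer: 321729/19600 + 17*√410/350 ≈ 17.398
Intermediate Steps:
g = -38/5 (g = 2*(⅕) - 8 = ⅖ - 8 = -38/5 ≈ -7.6000)
F(P) = 5 + P
(F(1/(-7))/40 + √(24 + g))² = ((5 + 1/(-7))/40 + √(24 - 38/5))² = ((5 - ⅐)*(1/40) + √(82/5))² = ((34/7)*(1/40) + √410/5)² = (17/140 + √410/5)²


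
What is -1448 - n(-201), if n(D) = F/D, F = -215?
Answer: -291263/201 ≈ -1449.1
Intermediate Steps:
n(D) = -215/D
-1448 - n(-201) = -1448 - (-215)/(-201) = -1448 - (-215)*(-1)/201 = -1448 - 1*215/201 = -1448 - 215/201 = -291263/201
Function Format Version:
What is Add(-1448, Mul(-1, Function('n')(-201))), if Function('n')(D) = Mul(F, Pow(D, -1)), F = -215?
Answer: Rational(-291263, 201) ≈ -1449.1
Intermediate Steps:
Function('n')(D) = Mul(-215, Pow(D, -1))
Add(-1448, Mul(-1, Function('n')(-201))) = Add(-1448, Mul(-1, Mul(-215, Pow(-201, -1)))) = Add(-1448, Mul(-1, Mul(-215, Rational(-1, 201)))) = Add(-1448, Mul(-1, Rational(215, 201))) = Add(-1448, Rational(-215, 201)) = Rational(-291263, 201)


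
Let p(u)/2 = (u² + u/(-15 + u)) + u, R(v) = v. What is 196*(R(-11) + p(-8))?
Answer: 458444/23 ≈ 19932.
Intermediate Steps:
p(u) = 2*u + 2*u² + 2*u/(-15 + u) (p(u) = 2*((u² + u/(-15 + u)) + u) = 2*(u + u² + u/(-15 + u)) = 2*u + 2*u² + 2*u/(-15 + u))
196*(R(-11) + p(-8)) = 196*(-11 + 2*(-8)*(-14 + (-8)² - 14*(-8))/(-15 - 8)) = 196*(-11 + 2*(-8)*(-14 + 64 + 112)/(-23)) = 196*(-11 + 2*(-8)*(-1/23)*162) = 196*(-11 + 2592/23) = 196*(2339/23) = 458444/23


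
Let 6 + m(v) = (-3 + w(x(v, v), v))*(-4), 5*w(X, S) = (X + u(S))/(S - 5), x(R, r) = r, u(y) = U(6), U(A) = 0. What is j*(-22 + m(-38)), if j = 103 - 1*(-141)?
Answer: -876448/215 ≈ -4076.5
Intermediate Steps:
u(y) = 0
j = 244 (j = 103 + 141 = 244)
w(X, S) = X/(5*(-5 + S)) (w(X, S) = ((X + 0)/(S - 5))/5 = (X/(-5 + S))/5 = X/(5*(-5 + S)))
m(v) = 6 - 4*v/(5*(-5 + v)) (m(v) = -6 + (-3 + v/(5*(-5 + v)))*(-4) = -6 + (12 - 4*v/(5*(-5 + v))) = 6 - 4*v/(5*(-5 + v)))
j*(-22 + m(-38)) = 244*(-22 + 2*(-75 + 13*(-38))/(5*(-5 - 38))) = 244*(-22 + (⅖)*(-75 - 494)/(-43)) = 244*(-22 + (⅖)*(-1/43)*(-569)) = 244*(-22 + 1138/215) = 244*(-3592/215) = -876448/215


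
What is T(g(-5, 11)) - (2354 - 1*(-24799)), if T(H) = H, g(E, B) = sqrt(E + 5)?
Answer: -27153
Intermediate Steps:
g(E, B) = sqrt(5 + E)
T(g(-5, 11)) - (2354 - 1*(-24799)) = sqrt(5 - 5) - (2354 - 1*(-24799)) = sqrt(0) - (2354 + 24799) = 0 - 1*27153 = 0 - 27153 = -27153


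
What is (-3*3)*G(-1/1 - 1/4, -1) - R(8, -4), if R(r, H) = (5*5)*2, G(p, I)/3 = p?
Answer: -65/4 ≈ -16.250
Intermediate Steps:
G(p, I) = 3*p
R(r, H) = 50 (R(r, H) = 25*2 = 50)
(-3*3)*G(-1/1 - 1/4, -1) - R(8, -4) = (-3*3)*(3*(-1/1 - 1/4)) - 1*50 = -27*(-1*1 - 1*¼) - 50 = -27*(-1 - ¼) - 50 = -27*(-5)/4 - 50 = -9*(-15/4) - 50 = 135/4 - 50 = -65/4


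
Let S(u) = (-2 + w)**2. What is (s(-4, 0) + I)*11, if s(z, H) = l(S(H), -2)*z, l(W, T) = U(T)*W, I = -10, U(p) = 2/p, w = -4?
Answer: 1474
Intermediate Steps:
S(u) = 36 (S(u) = (-2 - 4)**2 = (-6)**2 = 36)
l(W, T) = 2*W/T (l(W, T) = (2/T)*W = 2*W/T)
s(z, H) = -36*z (s(z, H) = (2*36/(-2))*z = (2*36*(-1/2))*z = -36*z)
(s(-4, 0) + I)*11 = (-36*(-4) - 10)*11 = (144 - 10)*11 = 134*11 = 1474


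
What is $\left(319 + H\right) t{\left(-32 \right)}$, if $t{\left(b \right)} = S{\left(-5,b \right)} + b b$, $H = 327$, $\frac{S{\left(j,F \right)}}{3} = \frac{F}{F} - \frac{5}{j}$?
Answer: $665380$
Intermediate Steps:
$S{\left(j,F \right)} = 3 - \frac{15}{j}$ ($S{\left(j,F \right)} = 3 \left(\frac{F}{F} - \frac{5}{j}\right) = 3 \left(1 - \frac{5}{j}\right) = 3 - \frac{15}{j}$)
$t{\left(b \right)} = 6 + b^{2}$ ($t{\left(b \right)} = \left(3 - \frac{15}{-5}\right) + b b = \left(3 - -3\right) + b^{2} = \left(3 + 3\right) + b^{2} = 6 + b^{2}$)
$\left(319 + H\right) t{\left(-32 \right)} = \left(319 + 327\right) \left(6 + \left(-32\right)^{2}\right) = 646 \left(6 + 1024\right) = 646 \cdot 1030 = 665380$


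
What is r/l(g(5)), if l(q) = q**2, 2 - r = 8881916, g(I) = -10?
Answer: -4440957/50 ≈ -88819.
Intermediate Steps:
r = -8881914 (r = 2 - 1*8881916 = 2 - 8881916 = -8881914)
r/l(g(5)) = -8881914/((-10)**2) = -8881914/100 = -8881914*1/100 = -4440957/50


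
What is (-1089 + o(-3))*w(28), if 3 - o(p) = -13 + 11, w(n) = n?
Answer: -30352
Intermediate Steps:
o(p) = 5 (o(p) = 3 - (-13 + 11) = 3 - 1*(-2) = 3 + 2 = 5)
(-1089 + o(-3))*w(28) = (-1089 + 5)*28 = -1084*28 = -30352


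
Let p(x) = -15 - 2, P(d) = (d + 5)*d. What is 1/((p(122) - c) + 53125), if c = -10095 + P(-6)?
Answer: 1/63197 ≈ 1.5824e-5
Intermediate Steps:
P(d) = d*(5 + d) (P(d) = (5 + d)*d = d*(5 + d))
c = -10089 (c = -10095 - 6*(5 - 6) = -10095 - 6*(-1) = -10095 + 6 = -10089)
p(x) = -17
1/((p(122) - c) + 53125) = 1/((-17 - 1*(-10089)) + 53125) = 1/((-17 + 10089) + 53125) = 1/(10072 + 53125) = 1/63197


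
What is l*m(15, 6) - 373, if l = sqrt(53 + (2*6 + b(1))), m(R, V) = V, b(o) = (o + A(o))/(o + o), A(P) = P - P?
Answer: -373 + 3*sqrt(262) ≈ -324.44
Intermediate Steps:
A(P) = 0
b(o) = 1/2 (b(o) = (o + 0)/(o + o) = o/((2*o)) = o*(1/(2*o)) = 1/2)
l = sqrt(262)/2 (l = sqrt(53 + (2*6 + 1/2)) = sqrt(53 + (12 + 1/2)) = sqrt(53 + 25/2) = sqrt(131/2) = sqrt(262)/2 ≈ 8.0932)
l*m(15, 6) - 373 = (sqrt(262)/2)*6 - 373 = 3*sqrt(262) - 373 = -373 + 3*sqrt(262)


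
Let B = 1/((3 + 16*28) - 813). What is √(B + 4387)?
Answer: 13*√3401714/362 ≈ 66.234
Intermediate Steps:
B = -1/362 (B = 1/((3 + 448) - 813) = 1/(451 - 813) = 1/(-362) = -1/362 ≈ -0.0027624)
√(B + 4387) = √(-1/362 + 4387) = √(1588093/362) = 13*√3401714/362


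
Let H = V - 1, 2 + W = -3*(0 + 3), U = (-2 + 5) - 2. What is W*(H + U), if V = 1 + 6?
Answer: -77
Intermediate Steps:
V = 7
U = 1 (U = 3 - 2 = 1)
W = -11 (W = -2 - 3*(0 + 3) = -2 - 3*3 = -2 - 9 = -11)
H = 6 (H = 7 - 1 = 6)
W*(H + U) = -11*(6 + 1) = -11*7 = -77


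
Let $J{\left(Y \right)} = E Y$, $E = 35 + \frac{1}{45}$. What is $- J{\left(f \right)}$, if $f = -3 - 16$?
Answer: $\frac{29944}{45} \approx 665.42$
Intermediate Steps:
$E = \frac{1576}{45}$ ($E = 35 + \frac{1}{45} = \frac{1576}{45} \approx 35.022$)
$f = -19$ ($f = -3 - 16 = -19$)
$J{\left(Y \right)} = \frac{1576 Y}{45}$
$- J{\left(f \right)} = - \frac{1576 \left(-19\right)}{45} = \left(-1\right) \left(- \frac{29944}{45}\right) = \frac{29944}{45}$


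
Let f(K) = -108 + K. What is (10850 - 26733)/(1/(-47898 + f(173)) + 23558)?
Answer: -759731539/1126849813 ≈ -0.67421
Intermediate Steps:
(10850 - 26733)/(1/(-47898 + f(173)) + 23558) = (10850 - 26733)/(1/(-47898 + (-108 + 173)) + 23558) = -15883/(1/(-47898 + 65) + 23558) = -15883/(1/(-47833) + 23558) = -15883/(-1/47833 + 23558) = -15883/1126849813/47833 = -15883*47833/1126849813 = -759731539/1126849813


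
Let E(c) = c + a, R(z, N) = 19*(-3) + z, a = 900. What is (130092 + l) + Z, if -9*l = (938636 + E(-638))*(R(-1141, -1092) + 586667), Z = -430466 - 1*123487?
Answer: -61077720879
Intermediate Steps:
Z = -553953 (Z = -430466 - 123487 = -553953)
R(z, N) = -57 + z
E(c) = 900 + c (E(c) = c + 900 = 900 + c)
l = -61077297018 (l = -(938636 + (900 - 638))*((-57 - 1141) + 586667)/9 = -(938636 + 262)*(-1198 + 586667)/9 = -104322*585469 = -1/9*549695673162 = -61077297018)
(130092 + l) + Z = (130092 - 61077297018) - 553953 = -61077166926 - 553953 = -61077720879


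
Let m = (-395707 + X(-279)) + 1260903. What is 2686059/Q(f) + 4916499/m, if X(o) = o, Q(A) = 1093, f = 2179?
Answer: 2328591825510/945354281 ≈ 2463.2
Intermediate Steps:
m = 864917 (m = (-395707 - 279) + 1260903 = -395986 + 1260903 = 864917)
2686059/Q(f) + 4916499/m = 2686059/1093 + 4916499/864917 = 2328591825510/945354281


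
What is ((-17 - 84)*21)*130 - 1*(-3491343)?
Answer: 3215613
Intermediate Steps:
((-17 - 84)*21)*130 - 1*(-3491343) = -101*21*130 + 3491343 = -2121*130 + 3491343 = -275730 + 3491343 = 3215613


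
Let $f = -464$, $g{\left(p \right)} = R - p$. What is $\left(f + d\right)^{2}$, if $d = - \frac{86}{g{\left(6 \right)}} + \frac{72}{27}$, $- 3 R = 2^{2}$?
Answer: $\frac{220136569}{1089} \approx 2.0215 \cdot 10^{5}$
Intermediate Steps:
$R = - \frac{4}{3}$ ($R = - \frac{2^{2}}{3} = \left(- \frac{1}{3}\right) 4 = - \frac{4}{3} \approx -1.3333$)
$g{\left(p \right)} = - \frac{4}{3} - p$
$d = \frac{475}{33}$ ($d = - \frac{86}{- \frac{4}{3} - 6} + \frac{72}{27} = - \frac{86}{- \frac{4}{3} - 6} + 72 \cdot \frac{1}{27} = - \frac{86}{- \frac{22}{3}} + \frac{8}{3} = \left(-86\right) \left(- \frac{3}{22}\right) + \frac{8}{3} = \frac{129}{11} + \frac{8}{3} = \frac{475}{33} \approx 14.394$)
$\left(f + d\right)^{2} = \left(-464 + \frac{475}{33}\right)^{2} = \left(- \frac{14837}{33}\right)^{2} = \frac{220136569}{1089}$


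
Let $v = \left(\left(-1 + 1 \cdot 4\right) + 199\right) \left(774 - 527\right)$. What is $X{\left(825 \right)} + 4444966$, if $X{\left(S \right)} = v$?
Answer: $4494860$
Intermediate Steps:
$v = 49894$ ($v = \left(\left(-1 + 4\right) + 199\right) 247 = \left(3 + 199\right) 247 = 202 \cdot 247 = 49894$)
$X{\left(S \right)} = 49894$
$X{\left(825 \right)} + 4444966 = 49894 + 4444966 = 4494860$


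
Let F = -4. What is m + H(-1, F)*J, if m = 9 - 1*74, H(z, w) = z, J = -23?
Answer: -42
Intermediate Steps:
m = -65 (m = 9 - 74 = -65)
m + H(-1, F)*J = -65 - 1*(-23) = -65 + 23 = -42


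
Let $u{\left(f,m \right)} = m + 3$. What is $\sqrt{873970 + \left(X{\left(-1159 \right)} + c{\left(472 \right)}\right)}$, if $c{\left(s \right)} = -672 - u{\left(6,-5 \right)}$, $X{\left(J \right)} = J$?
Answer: $\sqrt{872141} \approx 933.88$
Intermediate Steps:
$u{\left(f,m \right)} = 3 + m$
$c{\left(s \right)} = -670$ ($c{\left(s \right)} = -672 - \left(3 - 5\right) = -672 - -2 = -672 + 2 = -670$)
$\sqrt{873970 + \left(X{\left(-1159 \right)} + c{\left(472 \right)}\right)} = \sqrt{873970 - 1829} = \sqrt{872141}$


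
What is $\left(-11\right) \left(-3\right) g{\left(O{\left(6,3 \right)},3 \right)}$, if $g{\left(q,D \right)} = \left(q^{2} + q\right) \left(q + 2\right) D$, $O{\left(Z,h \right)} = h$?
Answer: $5940$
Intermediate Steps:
$g{\left(q,D \right)} = D \left(2 + q\right) \left(q + q^{2}\right)$ ($g{\left(q,D \right)} = \left(q + q^{2}\right) \left(2 + q\right) D = \left(2 + q\right) \left(q + q^{2}\right) D = D \left(2 + q\right) \left(q + q^{2}\right)$)
$\left(-11\right) \left(-3\right) g{\left(O{\left(6,3 \right)},3 \right)} = \left(-11\right) \left(-3\right) 3 \cdot 3 \left(2 + 3^{2} + 3 \cdot 3\right) = 33 \cdot 3 \cdot 3 \left(2 + 9 + 9\right) = 33 \cdot 3 \cdot 3 \cdot 20 = 33 \cdot 180 = 5940$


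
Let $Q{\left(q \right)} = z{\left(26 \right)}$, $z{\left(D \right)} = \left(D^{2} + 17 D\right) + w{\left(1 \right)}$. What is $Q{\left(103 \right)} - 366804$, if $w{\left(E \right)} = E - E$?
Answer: $-365686$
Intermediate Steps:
$w{\left(E \right)} = 0$
$z{\left(D \right)} = D^{2} + 17 D$ ($z{\left(D \right)} = \left(D^{2} + 17 D\right) + 0 = D^{2} + 17 D$)
$Q{\left(q \right)} = 1118$ ($Q{\left(q \right)} = 26 \left(17 + 26\right) = 26 \cdot 43 = 1118$)
$Q{\left(103 \right)} - 366804 = 1118 - 366804 = -365686$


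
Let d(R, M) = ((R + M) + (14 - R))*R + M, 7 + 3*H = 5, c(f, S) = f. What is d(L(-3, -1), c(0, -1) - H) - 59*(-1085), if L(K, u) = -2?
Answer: 191959/3 ≈ 63986.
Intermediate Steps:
H = -⅔ (H = -7/3 + (⅓)*5 = -7/3 + 5/3 = -⅔ ≈ -0.66667)
d(R, M) = M + R*(14 + M) (d(R, M) = ((M + R) + (14 - R))*R + M = (14 + M)*R + M = R*(14 + M) + M = M + R*(14 + M))
d(L(-3, -1), c(0, -1) - H) - 59*(-1085) = ((0 - 1*(-⅔)) + 14*(-2) + (0 - 1*(-⅔))*(-2)) - 59*(-1085) = ((0 + ⅔) - 28 + (0 + ⅔)*(-2)) + 64015 = (⅔ - 28 + (⅔)*(-2)) + 64015 = (⅔ - 28 - 4/3) + 64015 = -86/3 + 64015 = 191959/3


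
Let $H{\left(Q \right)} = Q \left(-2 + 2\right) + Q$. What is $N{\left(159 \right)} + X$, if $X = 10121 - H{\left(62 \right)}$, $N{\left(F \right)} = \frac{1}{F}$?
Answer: $\frac{1599382}{159} \approx 10059.0$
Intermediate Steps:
$H{\left(Q \right)} = Q$ ($H{\left(Q \right)} = Q 0 + Q = 0 + Q = Q$)
$X = 10059$ ($X = 10121 - 62 = 10059$)
$N{\left(159 \right)} + X = \frac{1}{159} + 10059 = \frac{1599382}{159}$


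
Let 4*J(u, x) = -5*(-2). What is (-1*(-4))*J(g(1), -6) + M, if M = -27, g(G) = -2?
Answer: -17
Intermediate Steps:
J(u, x) = 5/2 (J(u, x) = (-5*(-2))/4 = (¼)*10 = 5/2)
(-1*(-4))*J(g(1), -6) + M = -1*(-4)*(5/2) - 27 = 4*(5/2) - 27 = 10 - 27 = -17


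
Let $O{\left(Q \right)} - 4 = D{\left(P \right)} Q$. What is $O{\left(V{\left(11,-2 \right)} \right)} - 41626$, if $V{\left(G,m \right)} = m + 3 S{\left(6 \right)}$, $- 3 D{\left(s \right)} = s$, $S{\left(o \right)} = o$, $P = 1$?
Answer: $- \frac{124882}{3} \approx -41627.0$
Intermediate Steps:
$D{\left(s \right)} = - \frac{s}{3}$
$V{\left(G,m \right)} = 18 + m$ ($V{\left(G,m \right)} = m + 3 \cdot 6 = m + 18 = 18 + m$)
$O{\left(Q \right)} = 4 - \frac{Q}{3}$ ($O{\left(Q \right)} = 4 + \left(- \frac{1}{3}\right) 1 Q = 4 - \frac{Q}{3}$)
$O{\left(V{\left(11,-2 \right)} \right)} - 41626 = \left(4 - \frac{18 - 2}{3}\right) - 41626 = \left(4 - \frac{16}{3}\right) - 41626 = - \frac{4}{3} - 41626 = - \frac{124882}{3}$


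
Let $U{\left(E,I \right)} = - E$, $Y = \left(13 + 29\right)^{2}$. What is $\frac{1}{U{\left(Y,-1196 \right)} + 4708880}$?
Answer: $\frac{1}{4707116} \approx 2.1244 \cdot 10^{-7}$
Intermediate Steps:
$Y = 1764$ ($Y = 42^{2} = 1764$)
$\frac{1}{U{\left(Y,-1196 \right)} + 4708880} = \frac{1}{\left(-1\right) 1764 + 4708880} = \frac{1}{-1764 + 4708880} = \frac{1}{4707116}$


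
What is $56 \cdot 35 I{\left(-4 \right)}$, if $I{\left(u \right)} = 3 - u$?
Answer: $13720$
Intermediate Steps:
$56 \cdot 35 I{\left(-4 \right)} = 56 \cdot 35 \left(3 - -4\right) = 1960 \left(3 + 4\right) = 1960 \cdot 7 = 13720$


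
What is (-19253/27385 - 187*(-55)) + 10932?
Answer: 581008292/27385 ≈ 21216.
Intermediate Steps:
(-19253/27385 - 187*(-55)) + 10932 = (-19253*1/27385 + 10285) + 10932 = (-19253/27385 + 10285) + 10932 = 281635472/27385 + 10932 = 581008292/27385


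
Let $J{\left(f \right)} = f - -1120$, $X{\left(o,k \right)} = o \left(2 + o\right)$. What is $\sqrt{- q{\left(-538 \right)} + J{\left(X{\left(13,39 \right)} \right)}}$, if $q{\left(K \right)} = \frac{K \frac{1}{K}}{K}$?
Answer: $\frac{\sqrt{380619398}}{538} \approx 36.263$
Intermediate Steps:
$J{\left(f \right)} = 1120 + f$ ($J{\left(f \right)} = f + 1120 = 1120 + f$)
$q{\left(K \right)} = \frac{1}{K}$ ($q{\left(K \right)} = 1 \frac{1}{K} = \frac{1}{K}$)
$\sqrt{- q{\left(-538 \right)} + J{\left(X{\left(13,39 \right)} \right)}} = \sqrt{- \frac{1}{-538} + \left(1120 + 13 \left(2 + 13\right)\right)} = \sqrt{\left(-1\right) \left(- \frac{1}{538}\right) + \left(1120 + 13 \cdot 15\right)} = \sqrt{\frac{1}{538} + \left(1120 + 195\right)} = \sqrt{\frac{1}{538} + 1315} = \sqrt{\frac{707471}{538}} = \frac{\sqrt{380619398}}{538}$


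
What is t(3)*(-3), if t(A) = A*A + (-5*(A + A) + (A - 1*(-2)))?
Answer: 48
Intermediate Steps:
t(A) = 2 + A**2 - 9*A (t(A) = A**2 + (-10*A + (A + 2)) = A**2 + (-10*A + (2 + A)) = A**2 + (2 - 9*A) = 2 + A**2 - 9*A)
t(3)*(-3) = (2 + 3**2 - 9*3)*(-3) = (2 + 9 - 27)*(-3) = -16*(-3) = 48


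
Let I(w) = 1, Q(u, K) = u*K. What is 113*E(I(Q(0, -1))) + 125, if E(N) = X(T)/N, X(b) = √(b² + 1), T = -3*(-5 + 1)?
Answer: 125 + 113*√145 ≈ 1485.7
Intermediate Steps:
Q(u, K) = K*u
T = 12 (T = -3*(-4) = 12)
X(b) = √(1 + b²)
E(N) = √145/N (E(N) = √(1 + 12²)/N = √(1 + 144)/N = √145/N)
113*E(I(Q(0, -1))) + 125 = 113*(√145/1) + 125 = 113*(√145*1) + 125 = 113*√145 + 125 = 125 + 113*√145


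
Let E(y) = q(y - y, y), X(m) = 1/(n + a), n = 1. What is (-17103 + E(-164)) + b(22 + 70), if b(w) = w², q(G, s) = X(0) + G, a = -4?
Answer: -25918/3 ≈ -8639.3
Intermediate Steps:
X(m) = -⅓ (X(m) = 1/(1 - 4) = 1/(-3) = -⅓)
q(G, s) = -⅓ + G
E(y) = -⅓ (E(y) = -⅓ + (y - y) = -⅓ + 0 = -⅓)
(-17103 + E(-164)) + b(22 + 70) = (-17103 - ⅓) + (22 + 70)² = -51310/3 + 92² = -51310/3 + 8464 = -25918/3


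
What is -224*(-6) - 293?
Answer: 1051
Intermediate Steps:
-224*(-6) - 293 = 1344 - 293 = 1051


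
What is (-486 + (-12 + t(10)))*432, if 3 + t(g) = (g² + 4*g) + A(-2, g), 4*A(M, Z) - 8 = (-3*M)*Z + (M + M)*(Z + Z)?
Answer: -157248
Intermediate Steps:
A(M, Z) = 2 + M*Z/4 (A(M, Z) = 2 + ((-3*M)*Z + (M + M)*(Z + Z))/4 = 2 + (-3*M*Z + (2*M)*(2*Z))/4 = 2 + (-3*M*Z + 4*M*Z)/4 = 2 + (M*Z)/4 = 2 + M*Z/4)
t(g) = -1 + g² + 7*g/2 (t(g) = -3 + ((g² + 4*g) + (2 + (¼)*(-2)*g)) = -3 + ((g² + 4*g) + (2 - g/2)) = -3 + (2 + g² + 7*g/2) = -1 + g² + 7*g/2)
(-486 + (-12 + t(10)))*432 = (-486 + (-12 + (-1 + 10² + (7/2)*10)))*432 = (-486 + (-12 + (-1 + 100 + 35)))*432 = (-486 + (-12 + 134))*432 = (-486 + 122)*432 = -364*432 = -157248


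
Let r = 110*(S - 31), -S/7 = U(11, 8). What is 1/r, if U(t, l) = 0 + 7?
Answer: -1/8800 ≈ -0.00011364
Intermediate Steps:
U(t, l) = 7
S = -49 (S = -7*7 = -49)
r = -8800 (r = 110*(-49 - 31) = 110*(-80) = -8800)
1/r = 1/(-8800) = -1/8800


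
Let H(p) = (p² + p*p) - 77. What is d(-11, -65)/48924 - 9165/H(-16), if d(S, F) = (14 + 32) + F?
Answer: -29893115/1418796 ≈ -21.069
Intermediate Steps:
d(S, F) = 46 + F
H(p) = -77 + 2*p² (H(p) = (p² + p²) - 77 = 2*p² - 77 = -77 + 2*p²)
d(-11, -65)/48924 - 9165/H(-16) = (46 - 65)/48924 - 9165/(-77 + 2*(-16)²) = -19*1/48924 - 9165/(-77 + 2*256) = -19/48924 - 9165/(-77 + 512) = -19/48924 - 9165/435 = -19/48924 - 9165*1/435 = -19/48924 - 611/29 = -29893115/1418796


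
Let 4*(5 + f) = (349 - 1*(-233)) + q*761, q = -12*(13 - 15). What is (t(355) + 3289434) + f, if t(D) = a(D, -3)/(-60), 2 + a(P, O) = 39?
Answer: 197648393/60 ≈ 3.2941e+6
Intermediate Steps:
a(P, O) = 37 (a(P, O) = -2 + 39 = 37)
q = 24 (q = -12*(-2) = 24)
f = 9413/2 (f = -5 + ((349 - 1*(-233)) + 24*761)/4 = -5 + ((349 + 233) + 18264)/4 = -5 + (582 + 18264)/4 = -5 + (1/4)*18846 = -5 + 9423/2 = 9413/2 ≈ 4706.5)
t(D) = -37/60 (t(D) = 37/(-60) = 37*(-1/60) = -37/60)
(t(355) + 3289434) + f = (-37/60 + 3289434) + 9413/2 = 197366003/60 + 9413/2 = 197648393/60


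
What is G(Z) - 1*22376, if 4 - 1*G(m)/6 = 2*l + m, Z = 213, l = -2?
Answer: -23606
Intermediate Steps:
G(m) = 48 - 6*m (G(m) = 24 - 6*(2*(-2) + m) = 24 - 6*(-4 + m) = 24 + (24 - 6*m) = 48 - 6*m)
G(Z) - 1*22376 = (48 - 6*213) - 1*22376 = (48 - 1278) - 22376 = -1230 - 22376 = -23606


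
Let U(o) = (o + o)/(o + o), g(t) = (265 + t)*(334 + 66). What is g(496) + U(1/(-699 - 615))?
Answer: 304401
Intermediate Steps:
g(t) = 106000 + 400*t (g(t) = (265 + t)*400 = 106000 + 400*t)
U(o) = 1 (U(o) = (2*o)/((2*o)) = (2*o)*(1/(2*o)) = 1)
g(496) + U(1/(-699 - 615)) = (106000 + 400*496) + 1 = (106000 + 198400) + 1 = 304400 + 1 = 304401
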